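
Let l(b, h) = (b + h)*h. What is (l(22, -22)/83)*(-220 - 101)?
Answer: 0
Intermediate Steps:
l(b, h) = h*(b + h)
(l(22, -22)/83)*(-220 - 101) = (-22*(22 - 22)/83)*(-220 - 101) = (-22*0*(1/83))*(-321) = (0*(1/83))*(-321) = 0*(-321) = 0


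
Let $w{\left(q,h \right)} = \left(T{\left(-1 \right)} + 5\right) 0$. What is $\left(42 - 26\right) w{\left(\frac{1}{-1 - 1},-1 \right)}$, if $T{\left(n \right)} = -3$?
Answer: $0$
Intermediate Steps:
$w{\left(q,h \right)} = 0$ ($w{\left(q,h \right)} = \left(-3 + 5\right) 0 = 2 \cdot 0 = 0$)
$\left(42 - 26\right) w{\left(\frac{1}{-1 - 1},-1 \right)} = \left(42 - 26\right) 0 = 16 \cdot 0 = 0$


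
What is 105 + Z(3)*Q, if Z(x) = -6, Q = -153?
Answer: 1023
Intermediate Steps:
105 + Z(3)*Q = 105 - 6*(-153) = 105 + 918 = 1023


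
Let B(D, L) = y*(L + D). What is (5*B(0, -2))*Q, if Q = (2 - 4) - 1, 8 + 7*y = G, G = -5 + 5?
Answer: -240/7 ≈ -34.286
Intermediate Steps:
G = 0
y = -8/7 (y = -8/7 + (⅐)*0 = -8/7 + 0 = -8/7 ≈ -1.1429)
Q = -3 (Q = -2 - 1 = -3)
B(D, L) = -8*D/7 - 8*L/7 (B(D, L) = -8*(L + D)/7 = -8*(D + L)/7 = -8*D/7 - 8*L/7)
(5*B(0, -2))*Q = (5*(-8/7*0 - 8/7*(-2)))*(-3) = (5*(0 + 16/7))*(-3) = (5*(16/7))*(-3) = (80/7)*(-3) = -240/7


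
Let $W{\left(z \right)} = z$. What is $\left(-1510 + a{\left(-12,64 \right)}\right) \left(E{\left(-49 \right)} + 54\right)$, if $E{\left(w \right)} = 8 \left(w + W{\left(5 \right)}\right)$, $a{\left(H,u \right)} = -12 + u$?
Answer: $434484$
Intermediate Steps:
$E{\left(w \right)} = 40 + 8 w$ ($E{\left(w \right)} = 8 \left(w + 5\right) = 8 \left(5 + w\right) = 40 + 8 w$)
$\left(-1510 + a{\left(-12,64 \right)}\right) \left(E{\left(-49 \right)} + 54\right) = \left(-1510 + \left(-12 + 64\right)\right) \left(\left(40 + 8 \left(-49\right)\right) + 54\right) = \left(-1510 + 52\right) \left(\left(40 - 392\right) + 54\right) = - 1458 \left(-352 + 54\right) = \left(-1458\right) \left(-298\right) = 434484$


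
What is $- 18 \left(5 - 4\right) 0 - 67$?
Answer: $-67$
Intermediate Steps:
$- 18 \left(5 - 4\right) 0 - 67 = - 18 \cdot 1 \cdot 0 - 67 = \left(-18\right) 0 - 67 = 0 - 67 = -67$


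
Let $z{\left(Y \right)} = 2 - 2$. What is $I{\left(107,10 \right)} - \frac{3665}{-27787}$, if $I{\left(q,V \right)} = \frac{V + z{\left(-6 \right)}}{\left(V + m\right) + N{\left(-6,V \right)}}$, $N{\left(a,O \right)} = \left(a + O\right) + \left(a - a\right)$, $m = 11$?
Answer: $\frac{73899}{138935} \approx 0.5319$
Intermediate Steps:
$z{\left(Y \right)} = 0$ ($z{\left(Y \right)} = 2 - 2 = 0$)
$N{\left(a,O \right)} = O + a$ ($N{\left(a,O \right)} = \left(O + a\right) + 0 = O + a$)
$I{\left(q,V \right)} = \frac{V}{5 + 2 V}$ ($I{\left(q,V \right)} = \frac{V + 0}{\left(V + 11\right) + \left(V - 6\right)} = \frac{V}{\left(11 + V\right) + \left(-6 + V\right)} = \frac{V}{5 + 2 V}$)
$I{\left(107,10 \right)} - \frac{3665}{-27787} = \frac{10}{5 + 2 \cdot 10} - \frac{3665}{-27787} = \frac{10}{5 + 20} - 3665 \left(- \frac{1}{27787}\right) = \frac{10}{25} - - \frac{3665}{27787} = 10 \cdot \frac{1}{25} + \frac{3665}{27787} = \frac{2}{5} + \frac{3665}{27787} = \frac{73899}{138935}$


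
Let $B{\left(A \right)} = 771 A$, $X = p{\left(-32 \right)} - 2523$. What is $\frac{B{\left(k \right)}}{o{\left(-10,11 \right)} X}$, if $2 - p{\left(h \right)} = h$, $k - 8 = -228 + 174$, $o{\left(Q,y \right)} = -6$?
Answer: $- \frac{5911}{2489} \approx -2.3748$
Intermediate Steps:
$k = -46$ ($k = 8 + \left(-228 + 174\right) = 8 - 54 = -46$)
$p{\left(h \right)} = 2 - h$
$X = -2489$ ($X = \left(2 - -32\right) - 2523 = \left(2 + 32\right) - 2523 = 34 - 2523 = -2489$)
$\frac{B{\left(k \right)}}{o{\left(-10,11 \right)} X} = \frac{771 \left(-46\right)}{\left(-6\right) \left(-2489\right)} = - \frac{35466}{14934} = \left(-35466\right) \frac{1}{14934} = - \frac{5911}{2489}$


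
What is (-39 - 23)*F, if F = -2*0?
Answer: 0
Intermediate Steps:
F = 0
(-39 - 23)*F = (-39 - 23)*0 = -62*0 = 0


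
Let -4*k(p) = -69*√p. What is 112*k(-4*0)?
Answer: 0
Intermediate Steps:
k(p) = 69*√p/4 (k(p) = -(-69)*√p/4 = 69*√p/4)
112*k(-4*0) = 112*(69*√(-4*0)/4) = 112*(69*√0/4) = 112*((69/4)*0) = 112*0 = 0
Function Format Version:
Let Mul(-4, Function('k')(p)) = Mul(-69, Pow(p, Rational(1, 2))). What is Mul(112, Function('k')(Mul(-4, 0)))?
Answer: 0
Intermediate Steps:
Function('k')(p) = Mul(Rational(69, 4), Pow(p, Rational(1, 2))) (Function('k')(p) = Mul(Rational(-1, 4), Mul(-69, Pow(p, Rational(1, 2)))) = Mul(Rational(69, 4), Pow(p, Rational(1, 2))))
Mul(112, Function('k')(Mul(-4, 0))) = Mul(112, Mul(Rational(69, 4), Pow(Mul(-4, 0), Rational(1, 2)))) = Mul(112, Mul(Rational(69, 4), Pow(0, Rational(1, 2)))) = Mul(112, Mul(Rational(69, 4), 0)) = Mul(112, 0) = 0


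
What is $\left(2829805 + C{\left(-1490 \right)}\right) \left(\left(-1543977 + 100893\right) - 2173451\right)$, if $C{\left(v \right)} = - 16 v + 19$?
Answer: $-10320375734240$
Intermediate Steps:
$C{\left(v \right)} = 19 - 16 v$
$\left(2829805 + C{\left(-1490 \right)}\right) \left(\left(-1543977 + 100893\right) - 2173451\right) = \left(2829805 + \left(19 - -23840\right)\right) \left(\left(-1543977 + 100893\right) - 2173451\right) = \left(2829805 + \left(19 + 23840\right)\right) \left(-1443084 - 2173451\right) = \left(2829805 + 23859\right) \left(-3616535\right) = 2853664 \left(-3616535\right) = -10320375734240$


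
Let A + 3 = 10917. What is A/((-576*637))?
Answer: -1819/61152 ≈ -0.029746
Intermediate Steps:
A = 10914 (A = -3 + 10917 = 10914)
A/((-576*637)) = 10914/((-576*637)) = 10914/(-366912) = 10914*(-1/366912) = -1819/61152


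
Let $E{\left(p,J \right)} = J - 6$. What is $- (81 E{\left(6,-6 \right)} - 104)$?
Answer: $1076$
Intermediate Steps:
$E{\left(p,J \right)} = -6 + J$ ($E{\left(p,J \right)} = J - 6 = -6 + J$)
$- (81 E{\left(6,-6 \right)} - 104) = - (81 \left(-6 - 6\right) - 104) = - (81 \left(-12\right) - 104) = - (-972 - 104) = \left(-1\right) \left(-1076\right) = 1076$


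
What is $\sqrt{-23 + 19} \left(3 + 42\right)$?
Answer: $90 i \approx 90.0 i$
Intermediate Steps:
$\sqrt{-23 + 19} \left(3 + 42\right) = \sqrt{-4} \cdot 45 = 2 i 45 = 90 i$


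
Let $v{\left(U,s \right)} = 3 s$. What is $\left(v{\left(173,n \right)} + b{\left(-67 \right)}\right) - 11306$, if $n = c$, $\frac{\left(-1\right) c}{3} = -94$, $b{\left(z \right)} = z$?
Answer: $-10527$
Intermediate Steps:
$c = 282$ ($c = \left(-3\right) \left(-94\right) = 282$)
$n = 282$
$\left(v{\left(173,n \right)} + b{\left(-67 \right)}\right) - 11306 = \left(3 \cdot 282 - 67\right) - 11306 = \left(846 - 67\right) - 11306 = 779 - 11306 = -10527$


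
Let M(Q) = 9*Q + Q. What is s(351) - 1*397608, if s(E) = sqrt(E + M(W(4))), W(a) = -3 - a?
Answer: -397608 + sqrt(281) ≈ -3.9759e+5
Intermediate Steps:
M(Q) = 10*Q
s(E) = sqrt(-70 + E) (s(E) = sqrt(E + 10*(-3 - 1*4)) = sqrt(E + 10*(-3 - 4)) = sqrt(E + 10*(-7)) = sqrt(E - 70) = sqrt(-70 + E))
s(351) - 1*397608 = sqrt(-70 + 351) - 1*397608 = sqrt(281) - 397608 = -397608 + sqrt(281)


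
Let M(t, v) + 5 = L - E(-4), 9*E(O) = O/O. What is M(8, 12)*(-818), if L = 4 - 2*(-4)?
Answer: -50716/9 ≈ -5635.1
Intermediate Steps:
E(O) = ⅑ (E(O) = (O/O)/9 = (⅑)*1 = ⅑)
L = 12 (L = 4 + 8 = 12)
M(t, v) = 62/9 (M(t, v) = -5 + (12 - 1*⅑) = -5 + (12 - ⅑) = -5 + 107/9 = 62/9)
M(8, 12)*(-818) = (62/9)*(-818) = -50716/9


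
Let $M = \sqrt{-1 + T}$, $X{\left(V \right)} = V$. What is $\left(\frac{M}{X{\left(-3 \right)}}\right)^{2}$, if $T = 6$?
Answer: $\frac{5}{9} \approx 0.55556$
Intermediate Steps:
$M = \sqrt{5}$ ($M = \sqrt{-1 + 6} = \sqrt{5} \approx 2.2361$)
$\left(\frac{M}{X{\left(-3 \right)}}\right)^{2} = \left(\frac{\sqrt{5}}{-3}\right)^{2} = \left(\sqrt{5} \left(- \frac{1}{3}\right)\right)^{2} = \left(- \frac{\sqrt{5}}{3}\right)^{2} = \frac{5}{9}$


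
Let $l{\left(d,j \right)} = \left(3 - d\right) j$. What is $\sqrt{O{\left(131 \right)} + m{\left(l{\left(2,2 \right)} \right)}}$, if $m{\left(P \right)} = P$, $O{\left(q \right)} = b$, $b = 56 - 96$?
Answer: $i \sqrt{38} \approx 6.1644 i$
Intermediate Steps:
$b = -40$ ($b = 56 - 96 = -40$)
$O{\left(q \right)} = -40$
$l{\left(d,j \right)} = j \left(3 - d\right)$
$\sqrt{O{\left(131 \right)} + m{\left(l{\left(2,2 \right)} \right)}} = \sqrt{-40 + 2 \left(3 - 2\right)} = \sqrt{-40 + 2 \cdot 1} = \sqrt{-40 + 2} = \sqrt{-38} = i \sqrt{38}$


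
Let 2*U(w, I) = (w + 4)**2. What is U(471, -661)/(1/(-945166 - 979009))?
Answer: -434141984375/2 ≈ -2.1707e+11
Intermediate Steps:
U(w, I) = (4 + w)**2/2 (U(w, I) = (w + 4)**2/2 = (4 + w)**2/2)
U(471, -661)/(1/(-945166 - 979009)) = ((4 + 471)**2/2)/(1/(-945166 - 979009)) = ((1/2)*475**2)/(1/(-1924175)) = ((1/2)*225625)/(-1/1924175) = (225625/2)*(-1924175) = -434141984375/2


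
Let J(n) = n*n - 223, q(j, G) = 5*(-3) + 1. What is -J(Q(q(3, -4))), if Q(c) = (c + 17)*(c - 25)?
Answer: -13466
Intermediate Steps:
q(j, G) = -14 (q(j, G) = -15 + 1 = -14)
Q(c) = (-25 + c)*(17 + c) (Q(c) = (17 + c)*(-25 + c) = (-25 + c)*(17 + c))
J(n) = -223 + n**2 (J(n) = n**2 - 223 = -223 + n**2)
-J(Q(q(3, -4))) = -(-223 + (-425 + (-14)**2 - 8*(-14))**2) = -(-223 + (-425 + 196 + 112)**2) = -(-223 + (-117)**2) = -(-223 + 13689) = -1*13466 = -13466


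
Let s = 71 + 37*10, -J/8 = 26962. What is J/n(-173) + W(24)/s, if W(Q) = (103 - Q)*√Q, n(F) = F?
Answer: 215696/173 + 158*√6/441 ≈ 1247.7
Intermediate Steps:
J = -215696 (J = -8*26962 = -215696)
s = 441 (s = 71 + 370 = 441)
W(Q) = √Q*(103 - Q)
J/n(-173) + W(24)/s = -215696/(-173) + (√24*(103 - 1*24))/441 = -215696*(-1/173) + ((2*√6)*(103 - 24))*(1/441) = 215696/173 + ((2*√6)*79)*(1/441) = 215696/173 + (158*√6)*(1/441) = 215696/173 + 158*√6/441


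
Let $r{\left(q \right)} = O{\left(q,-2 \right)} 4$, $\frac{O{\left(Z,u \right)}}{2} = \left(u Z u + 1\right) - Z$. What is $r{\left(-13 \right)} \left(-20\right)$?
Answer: $6080$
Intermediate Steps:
$O{\left(Z,u \right)} = 2 - 2 Z + 2 Z u^{2}$ ($O{\left(Z,u \right)} = 2 \left(\left(u Z u + 1\right) - Z\right) = 2 \left(\left(Z u u + 1\right) - Z\right) = 2 \left(\left(Z u^{2} + 1\right) - Z\right) = 2 \left(\left(1 + Z u^{2}\right) - Z\right) = 2 \left(1 - Z + Z u^{2}\right) = 2 - 2 Z + 2 Z u^{2}$)
$r{\left(q \right)} = 8 + 24 q$ ($r{\left(q \right)} = \left(2 - 2 q + 2 q \left(-2\right)^{2}\right) 4 = \left(2 - 2 q + 2 q 4\right) 4 = \left(2 - 2 q + 8 q\right) 4 = \left(2 + 6 q\right) 4 = 8 + 24 q$)
$r{\left(-13 \right)} \left(-20\right) = \left(8 + 24 \left(-13\right)\right) \left(-20\right) = \left(8 - 312\right) \left(-20\right) = \left(-304\right) \left(-20\right) = 6080$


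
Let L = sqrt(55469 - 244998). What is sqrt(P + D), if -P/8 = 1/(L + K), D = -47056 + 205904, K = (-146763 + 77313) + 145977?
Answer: sqrt(158848 - 8/(76527 + I*sqrt(189529))) ≈ 398.56 + 0.e-9*I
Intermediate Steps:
K = 76527 (K = -69450 + 145977 = 76527)
L = I*sqrt(189529) (L = sqrt(-189529) = I*sqrt(189529) ≈ 435.35*I)
D = 158848
P = -8/(76527 + I*sqrt(189529)) (P = -8/(I*sqrt(189529) + 76527) = -8/(76527 + I*sqrt(189529)) ≈ -0.00010453 + 5.9468e-7*I)
sqrt(P + D) = sqrt((-306108/2928285629 + 4*I*sqrt(189529)/2928285629) + 158848) = sqrt(465152315289284/2928285629 + 4*I*sqrt(189529)/2928285629)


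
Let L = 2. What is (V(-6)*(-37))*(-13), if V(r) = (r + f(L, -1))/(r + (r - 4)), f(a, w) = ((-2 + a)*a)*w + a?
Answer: 481/4 ≈ 120.25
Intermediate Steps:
f(a, w) = a + a*w*(-2 + a) (f(a, w) = (a*(-2 + a))*w + a = a*w*(-2 + a) + a = a + a*w*(-2 + a))
V(r) = (2 + r)/(-4 + 2*r) (V(r) = (r + 2*(1 - 2*(-1) + 2*(-1)))/(r + (r - 4)) = (r + 2*(1 + 2 - 2))/(r + (-4 + r)) = (r + 2*1)/(-4 + 2*r) = (r + 2)/(-4 + 2*r) = (2 + r)/(-4 + 2*r))
(V(-6)*(-37))*(-13) = (((2 - 6)/(2*(-2 - 6)))*(-37))*(-13) = (((1/2)*(-4)/(-8))*(-37))*(-13) = (((1/2)*(-1/8)*(-4))*(-37))*(-13) = ((1/4)*(-37))*(-13) = -37/4*(-13) = 481/4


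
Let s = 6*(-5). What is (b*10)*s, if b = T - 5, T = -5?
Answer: 3000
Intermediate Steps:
s = -30
b = -10 (b = -5 - 5 = -10)
(b*10)*s = -10*10*(-30) = -100*(-30) = 3000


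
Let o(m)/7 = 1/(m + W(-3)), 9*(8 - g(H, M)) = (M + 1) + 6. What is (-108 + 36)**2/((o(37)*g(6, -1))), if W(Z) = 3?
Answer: 311040/77 ≈ 4039.5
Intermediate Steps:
g(H, M) = 65/9 - M/9 (g(H, M) = 8 - ((M + 1) + 6)/9 = 8 - ((1 + M) + 6)/9 = 8 - (7 + M)/9 = 8 + (-7/9 - M/9) = 65/9 - M/9)
o(m) = 7/(3 + m) (o(m) = 7/(m + 3) = 7/(3 + m))
(-108 + 36)**2/((o(37)*g(6, -1))) = (-108 + 36)**2/(((7/(3 + 37))*(65/9 - 1/9*(-1)))) = (-72)**2/(((7/40)*(65/9 + 1/9))) = 5184/(((7*(1/40))*(22/3))) = 5184/(((7/40)*(22/3))) = 5184/(77/60) = 5184*(60/77) = 311040/77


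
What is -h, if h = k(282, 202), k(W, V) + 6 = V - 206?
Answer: 10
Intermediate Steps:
k(W, V) = -212 + V (k(W, V) = -6 + (V - 206) = -6 + (-206 + V) = -212 + V)
h = -10 (h = -212 + 202 = -10)
-h = -1*(-10) = 10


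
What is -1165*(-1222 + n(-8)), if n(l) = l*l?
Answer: 1349070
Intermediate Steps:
n(l) = l**2
-1165*(-1222 + n(-8)) = -1165*(-1222 + (-8)**2) = -1165*(-1222 + 64) = -1165*(-1158) = 1349070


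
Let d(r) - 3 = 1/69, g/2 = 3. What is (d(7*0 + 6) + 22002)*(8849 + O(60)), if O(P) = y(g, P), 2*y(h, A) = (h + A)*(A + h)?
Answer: 16742801342/69 ≈ 2.4265e+8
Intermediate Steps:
g = 6 (g = 2*3 = 6)
y(h, A) = (A + h)²/2 (y(h, A) = ((h + A)*(A + h))/2 = ((A + h)*(A + h))/2 = (A + h)²/2)
O(P) = (6 + P)²/2 (O(P) = (P + 6)²/2 = (6 + P)²/2)
d(r) = 208/69 (d(r) = 3 + 1/69 = 208/69)
(d(7*0 + 6) + 22002)*(8849 + O(60)) = (208/69 + 22002)*(8849 + (6 + 60)²/2) = 1518346*(8849 + (½)*66²)/69 = 1518346*(8849 + (½)*4356)/69 = 1518346*(8849 + 2178)/69 = (1518346/69)*11027 = 16742801342/69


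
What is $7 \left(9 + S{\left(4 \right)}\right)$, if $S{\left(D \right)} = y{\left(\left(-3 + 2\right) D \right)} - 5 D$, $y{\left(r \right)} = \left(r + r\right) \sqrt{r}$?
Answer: $-77 - 112 i \approx -77.0 - 112.0 i$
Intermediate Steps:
$y{\left(r \right)} = 2 r^{\frac{3}{2}}$ ($y{\left(r \right)} = 2 r \sqrt{r} = 2 r^{\frac{3}{2}}$)
$S{\left(D \right)} = - 5 D + 2 \left(- D\right)^{\frac{3}{2}}$ ($S{\left(D \right)} = 2 \left(\left(-3 + 2\right) D\right)^{\frac{3}{2}} - 5 D = 2 \left(- D\right)^{\frac{3}{2}} - 5 D = - 5 D + 2 \left(- D\right)^{\frac{3}{2}}$)
$7 \left(9 + S{\left(4 \right)}\right) = 7 \left(9 + \left(\left(-5\right) 4 + 2 \left(\left(-1\right) 4\right)^{\frac{3}{2}}\right)\right) = 7 \left(9 - \left(20 - 2 \left(-4\right)^{\frac{3}{2}}\right)\right) = 7 \left(9 - \left(20 - 2 \left(- 8 i\right)\right)\right) = 7 \left(9 - \left(20 + 16 i\right)\right) = 7 \left(-11 - 16 i\right) = -77 - 112 i$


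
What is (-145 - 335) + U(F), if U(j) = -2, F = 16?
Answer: -482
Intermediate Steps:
(-145 - 335) + U(F) = (-145 - 335) - 2 = -480 - 2 = -482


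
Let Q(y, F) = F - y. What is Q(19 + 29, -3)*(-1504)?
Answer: 76704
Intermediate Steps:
Q(19 + 29, -3)*(-1504) = (-3 - (19 + 29))*(-1504) = (-3 - 1*48)*(-1504) = (-3 - 48)*(-1504) = -51*(-1504) = 76704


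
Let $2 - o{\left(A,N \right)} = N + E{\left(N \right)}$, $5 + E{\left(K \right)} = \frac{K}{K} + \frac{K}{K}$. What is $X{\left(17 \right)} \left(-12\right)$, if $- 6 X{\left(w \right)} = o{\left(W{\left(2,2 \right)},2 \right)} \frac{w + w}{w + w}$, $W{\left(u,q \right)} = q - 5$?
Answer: $6$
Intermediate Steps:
$W{\left(u,q \right)} = -5 + q$ ($W{\left(u,q \right)} = q - 5 = -5 + q$)
$E{\left(K \right)} = -3$ ($E{\left(K \right)} = -5 + \left(\frac{K}{K} + \frac{K}{K}\right) = -5 + \left(1 + 1\right) = -5 + 2 = -3$)
$o{\left(A,N \right)} = 5 - N$ ($o{\left(A,N \right)} = 2 - \left(N - 3\right) = 2 - \left(-3 + N\right) = 5 - N$)
$X{\left(w \right)} = - \frac{1}{2}$ ($X{\left(w \right)} = - \frac{\left(5 - 2\right) \frac{w + w}{w + w}}{6} = - \frac{\left(5 - 2\right) \frac{2 w}{2 w}}{6} = - \frac{3 \cdot 2 w \frac{1}{2 w}}{6} = - \frac{3 \cdot 1}{6} = \left(- \frac{1}{6}\right) 3 = - \frac{1}{2}$)
$X{\left(17 \right)} \left(-12\right) = \left(- \frac{1}{2}\right) \left(-12\right) = 6$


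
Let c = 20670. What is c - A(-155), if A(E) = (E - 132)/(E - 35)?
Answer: 3927013/190 ≈ 20669.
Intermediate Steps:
A(E) = (-132 + E)/(-35 + E)
c - A(-155) = 20670 - (-132 - 155)/(-35 - 155) = 20670 - (-287)/(-190) = 20670 - (-1)*(-287)/190 = 20670 - 1*287/190 = 20670 - 287/190 = 3927013/190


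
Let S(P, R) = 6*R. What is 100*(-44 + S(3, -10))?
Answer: -10400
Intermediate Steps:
100*(-44 + S(3, -10)) = 100*(-44 + 6*(-10)) = 100*(-44 - 60) = 100*(-104) = -10400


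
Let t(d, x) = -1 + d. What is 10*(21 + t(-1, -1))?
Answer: 190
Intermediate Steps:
10*(21 + t(-1, -1)) = 10*(21 + (-1 - 1)) = 10*(21 - 2) = 10*19 = 190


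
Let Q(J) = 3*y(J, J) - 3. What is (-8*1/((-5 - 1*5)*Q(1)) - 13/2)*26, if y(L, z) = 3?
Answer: -2483/15 ≈ -165.53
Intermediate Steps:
Q(J) = 6 (Q(J) = 3*3 - 3 = 9 - 3 = 6)
(-8*1/((-5 - 1*5)*Q(1)) - 13/2)*26 = (-8*1/(6*(-5 - 1*5)) - 13/2)*26 = (-8*1/(6*(-5 - 5)) - 13*1/2)*26 = (-8/((-10*6)) - 13/2)*26 = (-8/(-60) - 13/2)*26 = (-8*(-1/60) - 13/2)*26 = (2/15 - 13/2)*26 = -191/30*26 = -2483/15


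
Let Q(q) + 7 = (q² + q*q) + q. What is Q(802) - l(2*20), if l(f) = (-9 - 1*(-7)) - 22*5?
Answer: 1287315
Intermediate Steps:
l(f) = -112 (l(f) = (-9 + 7) - 110 = -2 - 110 = -112)
Q(q) = -7 + q + 2*q² (Q(q) = -7 + ((q² + q*q) + q) = -7 + ((q² + q²) + q) = -7 + (2*q² + q) = -7 + (q + 2*q²) = -7 + q + 2*q²)
Q(802) - l(2*20) = (-7 + 802 + 2*802²) - 1*(-112) = (-7 + 802 + 2*643204) + 112 = (-7 + 802 + 1286408) + 112 = 1287203 + 112 = 1287315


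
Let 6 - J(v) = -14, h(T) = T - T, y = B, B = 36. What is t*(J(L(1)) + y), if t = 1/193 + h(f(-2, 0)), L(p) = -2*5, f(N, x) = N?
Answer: 56/193 ≈ 0.29016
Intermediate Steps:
L(p) = -10
y = 36
h(T) = 0
J(v) = 20 (J(v) = 6 - 1*(-14) = 6 + 14 = 20)
t = 1/193 (t = 1/193 + 0 = 1/193 ≈ 0.0051813)
t*(J(L(1)) + y) = (20 + 36)/193 = (1/193)*56 = 56/193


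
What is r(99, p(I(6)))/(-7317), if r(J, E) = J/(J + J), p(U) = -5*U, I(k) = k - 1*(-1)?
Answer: -1/14634 ≈ -6.8334e-5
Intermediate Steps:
I(k) = 1 + k (I(k) = k + 1 = 1 + k)
r(J, E) = 1/2 (r(J, E) = J/((2*J)) = J*(1/(2*J)) = 1/2)
r(99, p(I(6)))/(-7317) = (1/2)/(-7317) = (1/2)*(-1/7317) = -1/14634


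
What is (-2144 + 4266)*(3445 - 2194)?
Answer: 2654622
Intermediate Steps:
(-2144 + 4266)*(3445 - 2194) = 2122*1251 = 2654622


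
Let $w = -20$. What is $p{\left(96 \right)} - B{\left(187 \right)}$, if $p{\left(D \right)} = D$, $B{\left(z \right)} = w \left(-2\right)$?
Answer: $56$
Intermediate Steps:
$B{\left(z \right)} = 40$ ($B{\left(z \right)} = \left(-20\right) \left(-2\right) = 40$)
$p{\left(96 \right)} - B{\left(187 \right)} = 96 - 40 = 56$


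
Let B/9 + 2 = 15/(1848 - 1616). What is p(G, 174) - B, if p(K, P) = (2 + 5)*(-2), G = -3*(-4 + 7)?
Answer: 793/232 ≈ 3.4181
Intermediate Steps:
G = -9 (G = -3*3 = -9)
p(K, P) = -14 (p(K, P) = 7*(-2) = -14)
B = -4041/232 (B = -18 + 9*(15/(1848 - 1616)) = -18 + 9*(15/232) = -18 + 135/232 = -4041/232 ≈ -17.418)
p(G, 174) - B = -14 - 1*(-4041/232) = -14 + 4041/232 = 793/232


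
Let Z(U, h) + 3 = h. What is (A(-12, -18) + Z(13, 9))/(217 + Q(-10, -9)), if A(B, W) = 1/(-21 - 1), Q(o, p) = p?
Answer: 131/4576 ≈ 0.028628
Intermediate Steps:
Z(U, h) = -3 + h
A(B, W) = -1/22 (A(B, W) = 1/(-22) = -1/22)
(A(-12, -18) + Z(13, 9))/(217 + Q(-10, -9)) = (-1/22 + (-3 + 9))/(217 - 9) = (-1/22 + 6)/208 = (131/22)*(1/208) = 131/4576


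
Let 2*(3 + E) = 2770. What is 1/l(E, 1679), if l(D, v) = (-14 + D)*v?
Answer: 1/2296872 ≈ 4.3537e-7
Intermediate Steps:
E = 1382 (E = -3 + (½)*2770 = -3 + 1385 = 1382)
l(D, v) = v*(-14 + D)
1/l(E, 1679) = 1/(1679*(-14 + 1382)) = 1/(1679*1368) = 1/2296872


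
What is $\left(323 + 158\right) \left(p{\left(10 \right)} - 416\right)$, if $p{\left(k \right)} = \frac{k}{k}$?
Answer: $-199615$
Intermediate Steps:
$p{\left(k \right)} = 1$
$\left(323 + 158\right) \left(p{\left(10 \right)} - 416\right) = \left(323 + 158\right) \left(1 - 416\right) = 481 \left(-415\right) = -199615$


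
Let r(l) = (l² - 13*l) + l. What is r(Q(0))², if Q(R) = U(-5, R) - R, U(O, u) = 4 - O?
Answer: 729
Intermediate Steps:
Q(R) = 9 - R (Q(R) = (4 - 1*(-5)) - R = (4 + 5) - R = 9 - R)
r(l) = l² - 12*l
r(Q(0))² = ((9 - 1*0)*(-12 + (9 - 1*0)))² = ((9 + 0)*(-12 + (9 + 0)))² = (9*(-12 + 9))² = (9*(-3))² = (-27)² = 729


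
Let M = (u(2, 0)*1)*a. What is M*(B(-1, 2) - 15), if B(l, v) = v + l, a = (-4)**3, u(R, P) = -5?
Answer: -4480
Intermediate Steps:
a = -64
B(l, v) = l + v
M = 320 (M = -5*1*(-64) = -5*(-64) = 320)
M*(B(-1, 2) - 15) = 320*((-1 + 2) - 15) = 320*(1 - 15) = 320*(-14) = -4480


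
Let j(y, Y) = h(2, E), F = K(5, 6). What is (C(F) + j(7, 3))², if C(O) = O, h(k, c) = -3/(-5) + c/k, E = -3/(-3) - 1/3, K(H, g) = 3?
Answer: 3481/225 ≈ 15.471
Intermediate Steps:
F = 3
E = ⅔ (E = -3*(-⅓) - 1*⅓ = 1 - ⅓ = ⅔ ≈ 0.66667)
h(k, c) = ⅗ + c/k (h(k, c) = -3*(-⅕) + c/k = ⅗ + c/k)
j(y, Y) = 14/15 (j(y, Y) = ⅗ + (⅔)/2 = ⅗ + (⅔)*(½) = ⅗ + ⅓ = 14/15)
(C(F) + j(7, 3))² = (3 + 14/15)² = (59/15)² = 3481/225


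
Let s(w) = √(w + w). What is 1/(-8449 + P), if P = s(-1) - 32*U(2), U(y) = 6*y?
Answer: -8833/78021891 - I*√2/78021891 ≈ -0.00011321 - 1.8126e-8*I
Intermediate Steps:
s(w) = √2*√w (s(w) = √(2*w) = √2*√w)
P = -384 + I*√2 (P = √2*√(-1) - 192*2 = √2*I - 32*12 = I*√2 - 384 = -384 + I*√2 ≈ -384.0 + 1.4142*I)
1/(-8449 + P) = 1/(-8449 + (-384 + I*√2)) = 1/(-8833 + I*√2)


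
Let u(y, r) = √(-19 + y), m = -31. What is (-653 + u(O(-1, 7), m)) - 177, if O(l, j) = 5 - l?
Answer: -830 + I*√13 ≈ -830.0 + 3.6056*I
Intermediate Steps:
(-653 + u(O(-1, 7), m)) - 177 = (-653 + √(-19 + (5 - 1*(-1)))) - 177 = (-653 + √(-19 + (5 + 1))) - 177 = (-653 + √(-19 + 6)) - 177 = (-653 + √(-13)) - 177 = (-653 + I*√13) - 177 = -830 + I*√13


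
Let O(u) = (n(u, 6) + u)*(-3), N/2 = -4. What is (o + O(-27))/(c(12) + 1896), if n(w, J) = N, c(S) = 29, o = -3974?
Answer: -3869/1925 ≈ -2.0099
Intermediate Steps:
N = -8 (N = 2*(-4) = -8)
n(w, J) = -8
O(u) = 24 - 3*u (O(u) = (-8 + u)*(-3) = 24 - 3*u)
(o + O(-27))/(c(12) + 1896) = (-3974 + (24 - 3*(-27)))/(29 + 1896) = (-3974 + (24 + 81))/1925 = (-3974 + 105)*(1/1925) = -3869*1/1925 = -3869/1925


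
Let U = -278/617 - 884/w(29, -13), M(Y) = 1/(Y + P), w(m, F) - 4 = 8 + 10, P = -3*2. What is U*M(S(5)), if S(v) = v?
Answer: 275772/6787 ≈ 40.632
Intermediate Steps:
P = -6
w(m, F) = 22 (w(m, F) = 4 + (8 + 10) = 4 + 18 = 22)
M(Y) = 1/(-6 + Y) (M(Y) = 1/(Y - 6) = 1/(-6 + Y))
U = -275772/6787 (U = -278/617 - 884/22 = -278*1/617 - 884*1/22 = -278/617 - 442/11 = -275772/6787 ≈ -40.632)
U*M(S(5)) = -275772/(6787*(-6 + 5)) = -275772/6787/(-1) = -275772/6787*(-1) = 275772/6787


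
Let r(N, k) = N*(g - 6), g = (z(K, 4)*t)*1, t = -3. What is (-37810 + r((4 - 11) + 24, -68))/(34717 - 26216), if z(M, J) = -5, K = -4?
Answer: -37657/8501 ≈ -4.4297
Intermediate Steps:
g = 15 (g = -5*(-3)*1 = 15*1 = 15)
r(N, k) = 9*N (r(N, k) = N*(15 - 6) = N*9 = 9*N)
(-37810 + r((4 - 11) + 24, -68))/(34717 - 26216) = (-37810 + 9*((4 - 11) + 24))/(34717 - 26216) = (-37810 + 9*(-7 + 24))/8501 = (-37810 + 9*17)*(1/8501) = (-37810 + 153)*(1/8501) = -37657*1/8501 = -37657/8501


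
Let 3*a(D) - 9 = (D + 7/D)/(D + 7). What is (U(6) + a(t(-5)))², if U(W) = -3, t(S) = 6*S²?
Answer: 506565049/4991422500 ≈ 0.10149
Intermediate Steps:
a(D) = 3 + (D + 7/D)/(3*(7 + D)) (a(D) = 3 + ((D + 7/D)/(D + 7))/3 = 3 + ((D + 7/D)/(7 + D))/3 = 3 + (D + 7/D)/(3*(7 + D)))
(U(6) + a(t(-5)))² = (-3 + (7 + 10*(6*(-5)²)² + 63*(6*(-5)²))/(3*((6*(-5)²))*(7 + 6*(-5)²)))² = (-3 + (7 + 10*(6*25)² + 63*(6*25))/(3*((6*25))*(7 + 6*25)))² = (-3 + (⅓)*(7 + 10*150² + 63*150)/(150*(7 + 150)))² = (-3 + (⅓)*(1/150)*(7 + 10*22500 + 9450)/157)² = (-3 + (⅓)*(1/150)*(1/157)*(7 + 225000 + 9450))² = (-3 + (⅓)*(1/150)*(1/157)*234457)² = (-3 + 234457/70650)² = (22507/70650)² = 506565049/4991422500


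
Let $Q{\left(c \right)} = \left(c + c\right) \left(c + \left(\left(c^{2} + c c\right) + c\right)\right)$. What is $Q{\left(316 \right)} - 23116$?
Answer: $126594292$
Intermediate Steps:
$Q{\left(c \right)} = 2 c \left(2 c + 2 c^{2}\right)$ ($Q{\left(c \right)} = 2 c \left(c + \left(\left(c^{2} + c^{2}\right) + c\right)\right) = 2 c \left(c + \left(2 c^{2} + c\right)\right) = 2 c \left(c + \left(c + 2 c^{2}\right)\right) = 2 c \left(2 c + 2 c^{2}\right)$)
$Q{\left(316 \right)} - 23116 = 4 \cdot 316^{2} \left(1 + 316\right) - 23116 = 4 \cdot 99856 \cdot 317 - 23116 = 126617408 - 23116 = 126594292$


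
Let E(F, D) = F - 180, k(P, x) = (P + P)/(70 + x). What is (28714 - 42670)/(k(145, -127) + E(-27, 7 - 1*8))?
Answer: 795492/12089 ≈ 65.803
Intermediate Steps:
k(P, x) = 2*P/(70 + x) (k(P, x) = (2*P)/(70 + x) = 2*P/(70 + x))
E(F, D) = -180 + F
(28714 - 42670)/(k(145, -127) + E(-27, 7 - 1*8)) = (28714 - 42670)/(2*145/(70 - 127) + (-180 - 27)) = -13956/(2*145/(-57) - 207) = -13956/(2*145*(-1/57) - 207) = -13956/(-290/57 - 207) = -13956/(-12089/57) = -13956*(-57/12089) = 795492/12089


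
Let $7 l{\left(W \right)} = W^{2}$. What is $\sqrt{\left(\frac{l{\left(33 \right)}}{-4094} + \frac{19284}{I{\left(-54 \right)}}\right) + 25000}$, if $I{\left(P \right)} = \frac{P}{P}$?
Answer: $\frac{13 \sqrt{215204585806}}{28658} \approx 210.44$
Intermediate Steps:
$I{\left(P \right)} = 1$
$l{\left(W \right)} = \frac{W^{2}}{7}$
$\sqrt{\left(\frac{l{\left(33 \right)}}{-4094} + \frac{19284}{I{\left(-54 \right)}}\right) + 25000} = \sqrt{\left(\frac{\frac{1}{7} \cdot 33^{2}}{-4094} + \frac{19284}{1}\right) + 25000} = \sqrt{\left(\frac{1}{7} \cdot 1089 \left(- \frac{1}{4094}\right) + 19284 \cdot 1\right) + 25000} = \sqrt{\left(\frac{1089}{7} \left(- \frac{1}{4094}\right) + 19284\right) + 25000} = \sqrt{\left(- \frac{1089}{28658} + 19284\right) + 25000} = \sqrt{\frac{552639783}{28658} + 25000} = \sqrt{\frac{1269089783}{28658}} = \frac{13 \sqrt{215204585806}}{28658}$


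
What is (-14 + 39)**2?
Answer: 625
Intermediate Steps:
(-14 + 39)**2 = 25**2 = 625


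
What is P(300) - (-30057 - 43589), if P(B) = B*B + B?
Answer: 163946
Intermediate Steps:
P(B) = B + B**2 (P(B) = B**2 + B = B + B**2)
P(300) - (-30057 - 43589) = 300*(1 + 300) - (-30057 - 43589) = 300*301 - 1*(-73646) = 90300 + 73646 = 163946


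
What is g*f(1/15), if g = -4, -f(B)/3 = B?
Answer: ⅘ ≈ 0.80000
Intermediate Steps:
f(B) = -3*B
g*f(1/15) = -(-12)/15 = -4*(-⅕) = ⅘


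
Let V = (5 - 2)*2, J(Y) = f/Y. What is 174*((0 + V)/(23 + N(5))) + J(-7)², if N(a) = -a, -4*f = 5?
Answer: 45497/784 ≈ 58.032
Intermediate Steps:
f = -5/4 (f = -¼*5 = -5/4 ≈ -1.2500)
J(Y) = -5/(4*Y)
V = 6 (V = 3*2 = 6)
174*((0 + V)/(23 + N(5))) + J(-7)² = 174*((0 + 6)/(23 - 1*5)) + (-5/4/(-7))² = 174*(6/(23 - 5)) + (-5/4*(-⅐))² = 174*(6/18) + (5/28)² = 174*(6*(1/18)) + 25/784 = 174*(⅓) + 25/784 = 58 + 25/784 = 45497/784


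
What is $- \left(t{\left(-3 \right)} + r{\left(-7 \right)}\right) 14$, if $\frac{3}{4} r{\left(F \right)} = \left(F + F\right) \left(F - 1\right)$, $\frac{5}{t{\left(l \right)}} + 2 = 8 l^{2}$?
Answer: $- \frac{6275}{3} \approx -2091.7$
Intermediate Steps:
$t{\left(l \right)} = \frac{5}{-2 + 8 l^{2}}$
$r{\left(F \right)} = \frac{8 F \left(-1 + F\right)}{3}$ ($r{\left(F \right)} = \frac{4 \left(F + F\right) \left(F - 1\right)}{3} = \frac{4 \cdot 2 F \left(-1 + F\right)}{3} = \frac{8 F \left(-1 + F\right)}{3}$)
$- \left(t{\left(-3 \right)} + r{\left(-7 \right)}\right) 14 = - \left(\frac{5}{2 \left(-1 + 4 \left(-3\right)^{2}\right)} + \frac{8}{3} \left(-7\right) \left(-1 - 7\right)\right) 14 = - \left(\frac{5}{2 \left(-1 + 4 \cdot 9\right)} + \frac{8}{3} \left(-7\right) \left(-8\right)\right) 14 = - \left(\frac{5}{2 \left(-1 + 36\right)} + \frac{448}{3}\right) 14 = - \left(\frac{5}{2 \cdot 35} + \frac{448}{3}\right) 14 = - \left(\frac{5}{2} \cdot \frac{1}{35} + \frac{448}{3}\right) 14 = - \left(\frac{1}{14} + \frac{448}{3}\right) 14 = - \frac{6275 \cdot 14}{42} = \left(-1\right) \frac{6275}{3} = - \frac{6275}{3}$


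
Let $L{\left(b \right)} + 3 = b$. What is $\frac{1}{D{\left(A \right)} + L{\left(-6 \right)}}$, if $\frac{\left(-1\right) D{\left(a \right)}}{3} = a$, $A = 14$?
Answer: $- \frac{1}{51} \approx -0.019608$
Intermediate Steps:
$L{\left(b \right)} = -3 + b$
$D{\left(a \right)} = - 3 a$
$\frac{1}{D{\left(A \right)} + L{\left(-6 \right)}} = \frac{1}{\left(-3\right) 14 - 9} = \frac{1}{-42 - 9} = \frac{1}{-51} = - \frac{1}{51}$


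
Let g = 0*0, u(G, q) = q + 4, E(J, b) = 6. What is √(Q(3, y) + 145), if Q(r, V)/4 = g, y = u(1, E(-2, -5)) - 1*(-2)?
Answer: √145 ≈ 12.042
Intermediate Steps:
u(G, q) = 4 + q
g = 0
y = 12 (y = (4 + 6) - 1*(-2) = 10 + 2 = 12)
Q(r, V) = 0 (Q(r, V) = 4*0 = 0)
√(Q(3, y) + 145) = √(0 + 145) = √145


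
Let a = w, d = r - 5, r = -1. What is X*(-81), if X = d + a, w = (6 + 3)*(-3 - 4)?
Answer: 5589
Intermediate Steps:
w = -63 (w = 9*(-7) = -63)
d = -6 (d = -1 - 5 = -6)
a = -63
X = -69 (X = -6 - 63 = -69)
X*(-81) = -69*(-81) = 5589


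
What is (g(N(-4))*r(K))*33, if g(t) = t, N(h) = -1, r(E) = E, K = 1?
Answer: -33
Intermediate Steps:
(g(N(-4))*r(K))*33 = -1*1*33 = -1*33 = -33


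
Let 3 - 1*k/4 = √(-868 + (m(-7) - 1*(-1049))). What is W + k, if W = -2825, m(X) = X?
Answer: -2813 - 4*√174 ≈ -2865.8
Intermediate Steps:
k = 12 - 4*√174 (k = 12 - 4*√(-868 + (-7 - 1*(-1049))) = 12 - 4*√(-868 + (-7 + 1049)) = 12 - 4*√(-868 + 1042) = 12 - 4*√174 ≈ -40.764)
W + k = -2825 + (12 - 4*√174) = -2813 - 4*√174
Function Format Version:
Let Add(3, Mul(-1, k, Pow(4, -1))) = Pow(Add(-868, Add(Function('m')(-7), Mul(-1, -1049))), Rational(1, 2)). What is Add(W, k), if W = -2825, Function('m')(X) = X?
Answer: Add(-2813, Mul(-4, Pow(174, Rational(1, 2)))) ≈ -2865.8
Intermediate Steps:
k = Add(12, Mul(-4, Pow(174, Rational(1, 2)))) (k = Add(12, Mul(-4, Pow(Add(-868, Add(-7, Mul(-1, -1049))), Rational(1, 2)))) = Add(12, Mul(-4, Pow(Add(-868, Add(-7, 1049)), Rational(1, 2)))) = Add(12, Mul(-4, Pow(Add(-868, 1042), Rational(1, 2)))) = Add(12, Mul(-4, Pow(174, Rational(1, 2)))) ≈ -40.764)
Add(W, k) = Add(-2825, Add(12, Mul(-4, Pow(174, Rational(1, 2))))) = Add(-2813, Mul(-4, Pow(174, Rational(1, 2))))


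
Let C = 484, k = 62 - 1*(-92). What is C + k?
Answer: 638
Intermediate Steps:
k = 154 (k = 62 + 92 = 154)
C + k = 484 + 154 = 638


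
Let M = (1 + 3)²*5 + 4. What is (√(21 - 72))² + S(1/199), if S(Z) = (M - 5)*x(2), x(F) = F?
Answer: 107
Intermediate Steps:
M = 84 (M = 4²*5 + 4 = 16*5 + 4 = 80 + 4 = 84)
S(Z) = 158 (S(Z) = (84 - 5)*2 = 79*2 = 158)
(√(21 - 72))² + S(1/199) = (√(21 - 72))² + 158 = (√(-51))² + 158 = (I*√51)² + 158 = -51 + 158 = 107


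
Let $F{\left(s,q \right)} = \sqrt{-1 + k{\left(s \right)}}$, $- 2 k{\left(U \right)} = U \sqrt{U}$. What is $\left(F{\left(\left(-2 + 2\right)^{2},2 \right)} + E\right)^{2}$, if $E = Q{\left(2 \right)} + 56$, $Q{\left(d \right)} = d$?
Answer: $\left(58 + i\right)^{2} \approx 3363.0 + 116.0 i$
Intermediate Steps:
$k{\left(U \right)} = - \frac{U^{\frac{3}{2}}}{2}$ ($k{\left(U \right)} = - \frac{U \sqrt{U}}{2} = - \frac{U^{\frac{3}{2}}}{2}$)
$F{\left(s,q \right)} = \sqrt{-1 - \frac{s^{\frac{3}{2}}}{2}}$
$E = 58$ ($E = 2 + 56 = 58$)
$\left(F{\left(\left(-2 + 2\right)^{2},2 \right)} + E\right)^{2} = \left(\frac{\sqrt{-4 - 2 \left(\left(-2 + 2\right)^{2}\right)^{\frac{3}{2}}}}{2} + 58\right)^{2} = \left(\frac{\sqrt{-4 - 2 \left(0^{2}\right)^{\frac{3}{2}}}}{2} + 58\right)^{2} = \left(\frac{\sqrt{-4 - 2 \cdot 0^{\frac{3}{2}}}}{2} + 58\right)^{2} = \left(\frac{\sqrt{-4 - 0}}{2} + 58\right)^{2} = \left(\frac{\sqrt{-4 + 0}}{2} + 58\right)^{2} = \left(\frac{\sqrt{-4}}{2} + 58\right)^{2} = \left(\frac{2 i}{2} + 58\right)^{2} = \left(i + 58\right)^{2} = \left(58 + i\right)^{2}$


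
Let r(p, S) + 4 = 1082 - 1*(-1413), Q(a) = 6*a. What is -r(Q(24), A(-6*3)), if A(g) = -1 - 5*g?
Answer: -2491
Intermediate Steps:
r(p, S) = 2491 (r(p, S) = -4 + (1082 - 1*(-1413)) = -4 + (1082 + 1413) = -4 + 2495 = 2491)
-r(Q(24), A(-6*3)) = -1*2491 = -2491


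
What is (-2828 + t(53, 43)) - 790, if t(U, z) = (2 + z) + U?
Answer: -3520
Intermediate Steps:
t(U, z) = 2 + U + z
(-2828 + t(53, 43)) - 790 = (-2828 + (2 + 53 + 43)) - 790 = (-2828 + 98) - 790 = -2730 - 790 = -3520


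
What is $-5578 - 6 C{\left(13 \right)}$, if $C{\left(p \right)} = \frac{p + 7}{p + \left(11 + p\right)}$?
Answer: $- \frac{206506}{37} \approx -5581.2$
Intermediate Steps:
$C{\left(p \right)} = \frac{7 + p}{11 + 2 p}$
$-5578 - 6 C{\left(13 \right)} = -5578 - 6 \frac{7 + 13}{11 + 2 \cdot 13} = -5578 - 6 \frac{1}{11 + 26} \cdot 20 = -5578 - 6 \cdot \frac{1}{37} \cdot 20 = -5578 - \frac{120}{37} = - \frac{206506}{37}$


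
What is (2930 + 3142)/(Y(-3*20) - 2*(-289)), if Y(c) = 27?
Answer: 552/55 ≈ 10.036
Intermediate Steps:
(2930 + 3142)/(Y(-3*20) - 2*(-289)) = (2930 + 3142)/(27 - 2*(-289)) = 6072/(27 + 578) = 6072/605 = 6072*(1/605) = 552/55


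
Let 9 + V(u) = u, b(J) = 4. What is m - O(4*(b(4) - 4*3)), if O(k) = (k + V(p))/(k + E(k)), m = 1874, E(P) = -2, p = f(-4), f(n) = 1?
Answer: 31838/17 ≈ 1872.8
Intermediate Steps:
p = 1
V(u) = -9 + u
O(k) = (-8 + k)/(-2 + k) (O(k) = (k + (-9 + 1))/(k - 2) = (k - 8)/(-2 + k) = (-8 + k)/(-2 + k))
m - O(4*(b(4) - 4*3)) = 1874 - (-8 + 4*(4 - 4*3))/(-2 + 4*(4 - 4*3)) = 1874 - (-8 + 4*(4 - 12))/(-2 + 4*(4 - 12)) = 1874 - (-8 + 4*(-8))/(-2 + 4*(-8)) = 1874 - (-8 - 32)/(-2 - 32) = 1874 - (-40)/(-34) = 1874 - (-1)*(-40)/34 = 1874 - 1*20/17 = 1874 - 20/17 = 31838/17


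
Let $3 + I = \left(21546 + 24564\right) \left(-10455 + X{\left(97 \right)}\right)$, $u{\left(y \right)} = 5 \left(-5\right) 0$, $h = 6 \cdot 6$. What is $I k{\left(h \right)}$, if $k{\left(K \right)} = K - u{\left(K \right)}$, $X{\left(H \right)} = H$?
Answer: $-17193865788$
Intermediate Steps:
$h = 36$
$u{\left(y \right)} = 0$ ($u{\left(y \right)} = \left(-25\right) 0 = 0$)
$I = -477607383$ ($I = -3 + \left(21546 + 24564\right) \left(-10455 + 97\right) = -3 + 46110 \left(-10358\right) = -3 - 477607380 = -477607383$)
$k{\left(K \right)} = K$ ($k{\left(K \right)} = K - 0 = K + 0 = K$)
$I k{\left(h \right)} = \left(-477607383\right) 36 = -17193865788$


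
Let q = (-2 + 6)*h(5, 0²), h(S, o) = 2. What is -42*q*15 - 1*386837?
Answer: -391877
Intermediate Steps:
q = 8 (q = (-2 + 6)*2 = 4*2 = 8)
-42*q*15 - 1*386837 = -42*8*15 - 1*386837 = -336*15 - 386837 = -5040 - 386837 = -391877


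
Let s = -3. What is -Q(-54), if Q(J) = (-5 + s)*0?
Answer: 0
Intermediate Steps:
Q(J) = 0 (Q(J) = (-5 - 3)*0 = -8*0 = 0)
-Q(-54) = -1*0 = 0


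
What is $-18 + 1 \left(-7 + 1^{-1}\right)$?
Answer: $-24$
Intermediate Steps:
$-18 + 1 \left(-7 + 1^{-1}\right) = -18 + 1 \left(-7 + 1\right) = -18 + 1 \left(-6\right) = -18 - 6 = -24$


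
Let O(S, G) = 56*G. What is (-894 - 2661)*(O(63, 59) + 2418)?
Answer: -20341710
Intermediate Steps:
(-894 - 2661)*(O(63, 59) + 2418) = (-894 - 2661)*(56*59 + 2418) = -3555*(3304 + 2418) = -3555*5722 = -20341710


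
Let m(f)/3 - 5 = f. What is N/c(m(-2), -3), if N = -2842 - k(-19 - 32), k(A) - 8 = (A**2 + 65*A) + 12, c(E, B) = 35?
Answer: -2148/35 ≈ -61.371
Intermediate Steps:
m(f) = 15 + 3*f
k(A) = 20 + A**2 + 65*A (k(A) = 8 + ((A**2 + 65*A) + 12) = 8 + (12 + A**2 + 65*A) = 20 + A**2 + 65*A)
N = -2148 (N = -2842 - (20 + (-19 - 32)**2 + 65*(-19 - 32)) = -2842 - (20 + (-51)**2 + 65*(-51)) = -2842 - (20 + 2601 - 3315) = -2842 - 1*(-694) = -2842 + 694 = -2148)
N/c(m(-2), -3) = -2148/35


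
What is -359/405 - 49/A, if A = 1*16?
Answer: -25589/6480 ≈ -3.9489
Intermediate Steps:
A = 16
-359/405 - 49/A = -359/405 - 49/16 = -25589/6480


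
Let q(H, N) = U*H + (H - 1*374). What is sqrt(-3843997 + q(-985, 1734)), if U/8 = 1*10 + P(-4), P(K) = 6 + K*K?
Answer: 2*I*sqrt(1024379) ≈ 2024.2*I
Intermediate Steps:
P(K) = 6 + K**2
U = 256 (U = 8*(1*10 + (6 + (-4)**2)) = 8*(10 + (6 + 16)) = 8*(10 + 22) = 8*32 = 256)
q(H, N) = -374 + 257*H (q(H, N) = 256*H + (H - 1*374) = 256*H + (H - 374) = 256*H + (-374 + H) = -374 + 257*H)
sqrt(-3843997 + q(-985, 1734)) = sqrt(-3843997 + (-374 + 257*(-985))) = sqrt(-3843997 + (-374 - 253145)) = sqrt(-3843997 - 253519) = sqrt(-4097516) = 2*I*sqrt(1024379)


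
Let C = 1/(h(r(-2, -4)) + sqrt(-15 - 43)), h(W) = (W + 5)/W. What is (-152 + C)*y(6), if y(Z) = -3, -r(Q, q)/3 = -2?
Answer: 1007106/2209 + 108*I*sqrt(58)/2209 ≈ 455.91 + 0.37234*I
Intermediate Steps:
r(Q, q) = 6 (r(Q, q) = -3*(-2) = 6)
h(W) = (5 + W)/W
C = 1/(11/6 + I*sqrt(58)) (C = 1/((5 + 6)/6 + sqrt(-15 - 43)) = 1/((1/6)*11 + sqrt(-58)) = 1/(11/6 + I*sqrt(58)) ≈ 0.029878 - 0.12411*I)
(-152 + C)*y(6) = (-152 + (66/2209 - 36*I*sqrt(58)/2209))*(-3) = (-335702/2209 - 36*I*sqrt(58)/2209)*(-3) = 1007106/2209 + 108*I*sqrt(58)/2209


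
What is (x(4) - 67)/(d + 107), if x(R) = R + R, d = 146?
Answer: -59/253 ≈ -0.23320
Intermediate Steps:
x(R) = 2*R
(x(4) - 67)/(d + 107) = (2*4 - 67)/(146 + 107) = (8 - 67)/253 = (1/253)*(-59) = -59/253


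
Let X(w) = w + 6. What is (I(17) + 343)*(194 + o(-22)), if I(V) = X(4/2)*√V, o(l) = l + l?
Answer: 51450 + 1200*√17 ≈ 56398.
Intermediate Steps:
o(l) = 2*l
X(w) = 6 + w
I(V) = 8*√V (I(V) = (6 + 4/2)*√V = (6 + 4*(½))*√V = (6 + 2)*√V = 8*√V)
(I(17) + 343)*(194 + o(-22)) = (8*√17 + 343)*(194 + 2*(-22)) = (343 + 8*√17)*(194 - 44) = (343 + 8*√17)*150 = 51450 + 1200*√17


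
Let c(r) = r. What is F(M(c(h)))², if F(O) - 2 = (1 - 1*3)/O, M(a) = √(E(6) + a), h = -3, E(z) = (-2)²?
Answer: 0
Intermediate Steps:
E(z) = 4
M(a) = √(4 + a)
F(O) = 2 - 2/O (F(O) = 2 + (1 - 1*3)/O = 2 + (1 - 3)/O = 2 - 2/O)
F(M(c(h)))² = (2 - 2/√(4 - 3))² = (2 - 2/(√1))² = (2 - 2/1)² = (2 - 2*1)² = (2 - 2)² = 0² = 0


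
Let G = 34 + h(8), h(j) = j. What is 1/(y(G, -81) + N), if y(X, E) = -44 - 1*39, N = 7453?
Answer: 1/7370 ≈ 0.00013569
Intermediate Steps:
G = 42 (G = 34 + 8 = 42)
y(X, E) = -83 (y(X, E) = -44 - 39 = -83)
1/(y(G, -81) + N) = 1/(-83 + 7453) = 1/7370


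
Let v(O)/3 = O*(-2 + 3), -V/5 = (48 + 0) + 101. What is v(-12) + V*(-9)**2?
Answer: -60381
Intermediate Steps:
V = -745 (V = -5*((48 + 0) + 101) = -5*(48 + 101) = -5*149 = -745)
v(O) = 3*O (v(O) = 3*(O*(-2 + 3)) = 3*(O*1) = 3*O)
v(-12) + V*(-9)**2 = 3*(-12) - 745*(-9)**2 = -36 - 745*81 = -36 - 60345 = -60381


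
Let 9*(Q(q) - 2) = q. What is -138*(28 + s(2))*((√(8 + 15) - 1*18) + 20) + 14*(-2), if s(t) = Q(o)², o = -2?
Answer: -232964/27 - 116104*√23/27 ≈ -29251.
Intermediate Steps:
Q(q) = 2 + q/9
s(t) = 256/81 (s(t) = (2 + (⅑)*(-2))² = (2 - 2/9)² = (16/9)² = 256/81)
-138*(28 + s(2))*((√(8 + 15) - 1*18) + 20) + 14*(-2) = -138*(28 + 256/81)*((√(8 + 15) - 1*18) + 20) + 14*(-2) = -116104*((√23 - 18) + 20)/27 - 28 = -116104*((-18 + √23) + 20)/27 - 28 = -116104*(2 + √23)/27 - 28 = -138*(5048/81 + 2524*√23/81) - 28 = (-232208/27 - 116104*√23/27) - 28 = -232964/27 - 116104*√23/27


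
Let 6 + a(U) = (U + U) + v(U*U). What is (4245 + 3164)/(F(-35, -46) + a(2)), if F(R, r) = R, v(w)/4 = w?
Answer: -7409/21 ≈ -352.81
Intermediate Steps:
v(w) = 4*w
a(U) = -6 + 2*U + 4*U**2 (a(U) = -6 + ((U + U) + 4*(U*U)) = -6 + (2*U + 4*U**2) = -6 + 2*U + 4*U**2)
(4245 + 3164)/(F(-35, -46) + a(2)) = (4245 + 3164)/(-35 + (-6 + 2*2 + 4*2**2)) = 7409/(-35 + (-6 + 4 + 4*4)) = 7409/(-35 + (-6 + 4 + 16)) = 7409/(-35 + 14) = 7409/(-21) = 7409*(-1/21) = -7409/21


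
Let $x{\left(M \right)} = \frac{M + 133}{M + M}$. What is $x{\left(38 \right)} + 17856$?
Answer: $\frac{71433}{4} \approx 17858.0$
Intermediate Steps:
$x{\left(M \right)} = \frac{133 + M}{2 M}$
$x{\left(38 \right)} + 17856 = \frac{133 + 38}{2 \cdot 38} + 17856 = \frac{1}{2} \cdot \frac{1}{38} \cdot 171 + 17856 = \frac{9}{4} + 17856 = \frac{71433}{4}$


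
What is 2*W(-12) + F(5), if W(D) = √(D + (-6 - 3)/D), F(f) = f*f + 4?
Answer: 29 + 3*I*√5 ≈ 29.0 + 6.7082*I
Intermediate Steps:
F(f) = 4 + f² (F(f) = f² + 4 = 4 + f²)
W(D) = √(D - 9/D)
2*W(-12) + F(5) = 2*√(-12 - 9/(-12)) + (4 + 5²) = 2*√(-12 - 9*(-1/12)) + (4 + 25) = 2*√(-12 + ¾) + 29 = 2*√(-45/4) + 29 = 2*(3*I*√5/2) + 29 = 3*I*√5 + 29 = 29 + 3*I*√5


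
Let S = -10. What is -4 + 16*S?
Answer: -164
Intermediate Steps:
-4 + 16*S = -4 + 16*(-10) = -4 - 160 = -164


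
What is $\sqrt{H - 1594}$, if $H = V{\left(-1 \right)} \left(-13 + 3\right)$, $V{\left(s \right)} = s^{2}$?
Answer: $2 i \sqrt{401} \approx 40.05 i$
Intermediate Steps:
$H = -10$ ($H = \left(-1\right)^{2} \left(-13 + 3\right) = 1 \left(-10\right) = -10$)
$\sqrt{H - 1594} = \sqrt{-10 - 1594} = \sqrt{-1604} = 2 i \sqrt{401}$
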